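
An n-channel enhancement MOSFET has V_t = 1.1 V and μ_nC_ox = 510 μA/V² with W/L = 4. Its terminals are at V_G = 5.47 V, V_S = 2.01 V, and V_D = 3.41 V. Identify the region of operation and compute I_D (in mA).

Triode; I_D = 4.74 mA

V_GS = V_G − V_S = 5.47 − 2.01 = 3.46 V; V_DS = V_D − V_S = 3.41 − 2.01 = 1.4 V.
k_n = μ_nC_ox · (W/L) = 2.04 mA/V².
V_ov = V_GS − V_t = 3.46 − 1.1 = 2.36 V.
Since V_DS = 1.4 V < V_ov = 2.36 V, the device is in the triode region.
I_D = k_n [V_ov · V_DS − ½ V_DS²] = 2.04 × [2.36 × 1.4 − 0.5 × 1.4²] = 4.74 mA.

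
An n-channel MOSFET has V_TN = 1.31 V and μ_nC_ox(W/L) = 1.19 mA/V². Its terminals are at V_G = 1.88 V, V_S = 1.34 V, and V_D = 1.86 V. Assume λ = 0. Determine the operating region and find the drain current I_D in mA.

Cutoff; I_D = 0 mA

V_GS = V_G − V_S = 1.88 − 1.34 = 0.54 V; V_DS = V_D − V_S = 1.86 − 1.34 = 0.52 V.
V_GS = 0.54 V < V_TN = 1.31 V, so the transistor is in cutoff.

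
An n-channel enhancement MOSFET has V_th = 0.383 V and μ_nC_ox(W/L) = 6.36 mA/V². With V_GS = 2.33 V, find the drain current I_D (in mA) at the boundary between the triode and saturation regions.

At the boundary V_DS = V_ov = V_GS − V_th = 2.33 − 0.383 = 1.95 V.
I_D = ½ k_n V_ov² = 0.5 × 6.36 × 1.95² = 12.1 mA.

I_D = 12.1 mA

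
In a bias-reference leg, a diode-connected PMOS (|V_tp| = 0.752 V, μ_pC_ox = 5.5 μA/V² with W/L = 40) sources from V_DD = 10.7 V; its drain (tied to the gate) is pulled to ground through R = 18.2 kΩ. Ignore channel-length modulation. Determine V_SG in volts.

With gate tied to drain, V_SG = V_SD ≥ V_SG − |V_tp|, so the device is in saturation.
k_p = μ_pC_ox · (W/L) = 0.22 mA/V².
KCL at the drain: ½ k_p (V_SG − |V_tp|)² = (V_DD − V_SG)/R.
Let x = V_SG − 0.752. Then 2 x² + x − 9.948 = 0, giving x = 1.99 V (positive root), so V_SG = 2.75 V.
I_D = (V_DD − V_SG)/R = (10.7 − 2.75) / 18.2 = 0.437 mA.

V_SG = 2.75 V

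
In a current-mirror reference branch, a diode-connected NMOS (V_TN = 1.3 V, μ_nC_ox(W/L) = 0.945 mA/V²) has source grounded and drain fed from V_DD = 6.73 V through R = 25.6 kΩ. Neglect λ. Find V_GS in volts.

With gate tied to drain, V_GS = V_DS ≥ V_GS − V_TN, so the device is in saturation.
KCL at the drain: ½ k_n (V_GS − V_TN)² = (V_DD − V_GS)/R.
Let x = V_GS − 1.3. Then 12.1 x² + x − 5.43 = 0, giving x = 0.63 V (positive root), so V_GS = 1.93 V.
I_D = (V_DD − V_GS)/R = (6.73 − 1.93) / 25.6 = 0.188 mA.

V_GS = 1.93 V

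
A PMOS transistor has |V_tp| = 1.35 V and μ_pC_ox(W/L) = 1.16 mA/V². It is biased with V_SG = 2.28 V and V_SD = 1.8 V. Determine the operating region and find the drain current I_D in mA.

Saturation; I_D = 0.502 mA

V_ov = V_SG − |V_tp| = 2.28 − 1.35 = 0.93 V.
Since V_SD = 1.8 V ≥ V_ov = 0.93 V, the device is in saturation.
I_D = ½ k_p V_ov² = 0.5 × 1.16 × 0.93² = 0.502 mA.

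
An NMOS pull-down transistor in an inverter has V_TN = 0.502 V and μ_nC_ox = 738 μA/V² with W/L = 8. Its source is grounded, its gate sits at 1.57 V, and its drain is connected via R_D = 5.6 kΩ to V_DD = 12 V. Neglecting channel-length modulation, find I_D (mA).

V_GS = V_G = 1.57 V, so V_ov = 1.57 − 0.502 = 1.07 V.
k_n = μ_nC_ox · (W/L) = 5.904 mA/V².
Assume saturation: I_D = ½ k_n V_ov² = 0.5 × 5.904 × 1.07² = 3.37 mA, giving V_DS = V_DD − I_D R_D = 12 − 3.37 × 5.6 = -6.86 V.
But -6.86 V < V_ov = 1.07 V, so the device is actually in triode.
In triode I_D = k_n[V_ov V_DS − ½ V_DS²] and I_D = (V_DD − V_DS)/R_D. Equating: 16.5 V_DS² − 36.31 V_DS + 12 = 0, giving V_DS = 0.405 V (the root below V_ov).
I_D = (12 − 0.405) / 5.6 = 2.07 mA.

I_D = 2.07 mA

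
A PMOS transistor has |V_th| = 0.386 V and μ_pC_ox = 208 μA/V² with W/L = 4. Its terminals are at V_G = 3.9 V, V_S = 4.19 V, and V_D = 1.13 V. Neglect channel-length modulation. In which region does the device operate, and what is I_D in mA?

Cutoff; I_D = 0 mA

V_SG = V_S − V_G = 4.19 − 3.9 = 0.29 V; V_SD = V_S − V_D = 4.19 − 1.13 = 3.06 V.
V_SG = 0.29 V < |V_th| = 0.386 V, so the transistor is in cutoff.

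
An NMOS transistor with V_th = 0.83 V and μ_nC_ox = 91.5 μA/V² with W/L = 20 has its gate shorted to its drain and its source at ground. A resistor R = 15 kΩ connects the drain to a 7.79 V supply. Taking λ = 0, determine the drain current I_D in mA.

With gate tied to drain, V_GS = V_DS ≥ V_GS − V_th, so the device is in saturation.
k_n = μ_nC_ox · (W/L) = 1.83 mA/V².
KCL at the drain: ½ k_n (V_GS − V_th)² = (V_DD − V_GS)/R.
Let x = V_GS − 0.83. Then 13.7 x² + x − 6.96 = 0, giving x = 0.677 V (positive root), so V_GS = 1.51 V.
I_D = (V_DD − V_GS)/R = (7.79 − 1.51) / 15 = 0.419 mA.

I_D = 0.419 mA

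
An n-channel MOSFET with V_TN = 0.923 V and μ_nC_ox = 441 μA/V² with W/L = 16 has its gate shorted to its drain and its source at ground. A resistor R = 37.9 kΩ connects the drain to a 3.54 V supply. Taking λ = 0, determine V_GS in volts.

With gate tied to drain, V_GS = V_DS ≥ V_GS − V_TN, so the device is in saturation.
k_n = μ_nC_ox · (W/L) = 7.056 mA/V².
KCL at the drain: ½ k_n (V_GS − V_TN)² = (V_DD − V_GS)/R.
Let x = V_GS − 0.923. Then 134 x² + x − 2.617 = 0, giving x = 0.136 V (positive root), so V_GS = 1.06 V.
I_D = (V_DD − V_GS)/R = (3.54 − 1.06) / 37.9 = 0.0655 mA.

V_GS = 1.06 V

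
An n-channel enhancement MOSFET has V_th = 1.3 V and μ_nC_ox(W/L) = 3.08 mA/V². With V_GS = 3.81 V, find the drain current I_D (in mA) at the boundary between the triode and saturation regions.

I_D = 9.70 mA

At the boundary V_DS = V_ov = V_GS − V_th = 3.81 − 1.3 = 2.51 V.
I_D = ½ k_n V_ov² = 0.5 × 3.08 × 2.51² = 9.7 mA.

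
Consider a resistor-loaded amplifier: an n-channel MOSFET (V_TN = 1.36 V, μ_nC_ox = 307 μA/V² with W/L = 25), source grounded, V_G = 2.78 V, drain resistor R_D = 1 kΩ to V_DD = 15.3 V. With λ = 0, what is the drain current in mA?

I_D = 7.74 mA

V_GS = V_G = 2.78 V, so V_ov = 2.78 − 1.36 = 1.42 V.
k_n = μ_nC_ox · (W/L) = 7.675 mA/V².
Assume saturation: I_D = ½ k_n V_ov² = 0.5 × 7.675 × 1.42² = 7.74 mA, giving V_DS = V_DD − I_D R_D = 15.3 − 7.74 × 1 = 7.56 V.
V_DS = 7.56 V ≥ V_ov = 1.42 V, confirming saturation.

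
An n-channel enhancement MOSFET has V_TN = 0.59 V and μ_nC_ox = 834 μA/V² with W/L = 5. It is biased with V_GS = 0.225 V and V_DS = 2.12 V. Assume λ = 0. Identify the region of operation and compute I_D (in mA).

Cutoff; I_D = 0 mA

V_GS = 0.225 V < V_TN = 0.59 V, so the transistor is in cutoff.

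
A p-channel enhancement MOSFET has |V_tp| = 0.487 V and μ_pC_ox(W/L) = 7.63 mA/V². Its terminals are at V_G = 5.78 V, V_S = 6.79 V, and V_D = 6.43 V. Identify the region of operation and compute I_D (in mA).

V_SG = V_S − V_G = 6.79 − 5.78 = 1.01 V; V_SD = V_S − V_D = 6.79 − 6.43 = 0.36 V.
V_ov = V_SG − |V_tp| = 1.01 − 0.487 = 0.523 V.
Since V_SD = 0.36 V < V_ov = 0.523 V, the device is in the triode region.
I_D = k_p [V_ov · V_SD − ½ V_SD²] = 7.63 × [0.523 × 0.36 − 0.5 × 0.36²] = 0.942 mA.

Triode; I_D = 0.942 mA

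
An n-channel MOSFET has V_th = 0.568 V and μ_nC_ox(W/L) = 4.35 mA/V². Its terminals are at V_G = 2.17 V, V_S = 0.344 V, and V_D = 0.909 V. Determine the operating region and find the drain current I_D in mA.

V_GS = V_G − V_S = 2.17 − 0.344 = 1.83 V; V_DS = V_D − V_S = 0.909 − 0.344 = 0.565 V.
V_ov = V_GS − V_th = 1.83 − 0.568 = 1.26 V.
Since V_DS = 0.565 V < V_ov = 1.26 V, the device is in the triode region.
I_D = k_n [V_ov · V_DS − ½ V_DS²] = 4.35 × [1.26 × 0.565 − 0.5 × 0.565²] = 2.4 mA.

Triode; I_D = 2.40 mA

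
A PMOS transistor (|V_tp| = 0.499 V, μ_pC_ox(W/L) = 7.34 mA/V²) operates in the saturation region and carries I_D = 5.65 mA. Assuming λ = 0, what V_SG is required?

V_SG = 1.74 V

In saturation I_D = ½ k_p (V_SG − |V_tp|)², so V_SG − |V_tp| = √(2 I_D / k_p) = √(2 × 5.65 / 7.34) = 1.24 V.
V_SG = 0.499 + 1.24 = 1.74 V.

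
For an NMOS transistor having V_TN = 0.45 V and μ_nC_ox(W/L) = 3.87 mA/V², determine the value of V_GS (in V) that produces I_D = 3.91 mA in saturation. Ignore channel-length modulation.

In saturation I_D = ½ k_n (V_GS − V_TN)², so V_GS − V_TN = √(2 I_D / k_n) = √(2 × 3.91 / 3.87) = 1.42 V.
V_GS = 0.45 + 1.42 = 1.87 V.

V_GS = 1.87 V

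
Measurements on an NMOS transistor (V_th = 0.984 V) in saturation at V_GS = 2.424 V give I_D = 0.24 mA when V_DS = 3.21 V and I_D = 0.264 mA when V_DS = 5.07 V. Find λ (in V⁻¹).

With V_GS fixed, I_D ∝ (1 + λ V_DS) in saturation, so I_D2/I_D1 = (1 + λ V_DS2)/(1 + λ V_DS1).
0.264/0.24 = 1.1 = (1 + 5.07 λ)/(1 + 3.21 λ).
Solving: λ (I_D1 V_DS2 − I_D2 V_DS1) = I_D2 − I_D1, so λ = (0.264 − 0.24) / (0.24 × 5.07 − 0.264 × 3.21) = 0.024 / 0.369 = 0.065 V⁻¹.

λ = 0.0650 V⁻¹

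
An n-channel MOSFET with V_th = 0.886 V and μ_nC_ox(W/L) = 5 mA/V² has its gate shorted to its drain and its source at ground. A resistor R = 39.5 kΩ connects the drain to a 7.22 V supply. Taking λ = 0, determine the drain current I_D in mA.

I_D = 0.154 mA

With gate tied to drain, V_GS = V_DS ≥ V_GS − V_th, so the device is in saturation.
KCL at the drain: ½ k_n (V_GS − V_th)² = (V_DD − V_GS)/R.
Let x = V_GS − 0.886. Then 98.8 x² + x − 6.334 = 0, giving x = 0.248 V (positive root), so V_GS = 1.13 V.
I_D = (V_DD − V_GS)/R = (7.22 − 1.13) / 39.5 = 0.154 mA.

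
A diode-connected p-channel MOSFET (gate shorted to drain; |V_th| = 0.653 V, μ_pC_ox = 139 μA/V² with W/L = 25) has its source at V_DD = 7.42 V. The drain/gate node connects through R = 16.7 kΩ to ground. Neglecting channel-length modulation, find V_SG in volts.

With gate tied to drain, V_SG = V_SD ≥ V_SG − |V_th|, so the device is in saturation.
k_p = μ_pC_ox · (W/L) = 3.475 mA/V².
KCL at the drain: ½ k_p (V_SG − |V_th|)² = (V_DD − V_SG)/R.
Let x = V_SG − 0.653. Then 29 x² + x − 6.767 = 0, giving x = 0.466 V (positive root), so V_SG = 1.12 V.
I_D = (V_DD − V_SG)/R = (7.42 − 1.12) / 16.7 = 0.377 mA.

V_SG = 1.12 V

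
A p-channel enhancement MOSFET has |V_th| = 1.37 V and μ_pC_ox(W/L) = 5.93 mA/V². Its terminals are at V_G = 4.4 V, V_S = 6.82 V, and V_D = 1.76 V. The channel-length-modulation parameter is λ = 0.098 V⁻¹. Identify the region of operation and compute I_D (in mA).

V_SG = V_S − V_G = 6.82 − 4.4 = 2.42 V; V_SD = V_S − V_D = 6.82 − 1.76 = 5.06 V.
V_ov = V_SG − |V_th| = 2.42 − 1.37 = 1.05 V.
Since V_SD = 5.06 V ≥ V_ov = 1.05 V, the device is in saturation.
I_D = ½ k_p V_ov² (1 + λ V_SD) = 0.5 × 5.93 × 1.05² × (1 + 0.098 × 5.06) = 4.89 mA.

Saturation; I_D = 4.89 mA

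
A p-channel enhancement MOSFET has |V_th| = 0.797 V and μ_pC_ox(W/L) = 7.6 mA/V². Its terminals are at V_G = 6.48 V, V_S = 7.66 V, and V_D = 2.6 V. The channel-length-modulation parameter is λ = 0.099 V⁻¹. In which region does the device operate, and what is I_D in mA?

Saturation; I_D = 0.837 mA

V_SG = V_S − V_G = 7.66 − 6.48 = 1.18 V; V_SD = V_S − V_D = 7.66 − 2.6 = 5.06 V.
V_ov = V_SG − |V_th| = 1.18 − 0.797 = 0.383 V.
Since V_SD = 5.06 V ≥ V_ov = 0.383 V, the device is in saturation.
I_D = ½ k_p V_ov² (1 + λ V_SD) = 0.5 × 7.6 × 0.383² × (1 + 0.099 × 5.06) = 0.837 mA.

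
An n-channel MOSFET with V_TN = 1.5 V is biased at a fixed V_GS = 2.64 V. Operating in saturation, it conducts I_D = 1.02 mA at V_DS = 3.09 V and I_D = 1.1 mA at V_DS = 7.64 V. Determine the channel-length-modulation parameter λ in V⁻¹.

With V_GS fixed, I_D ∝ (1 + λ V_DS) in saturation, so I_D2/I_D1 = (1 + λ V_DS2)/(1 + λ V_DS1).
1.1/1.02 = 1.078 = (1 + 7.64 λ)/(1 + 3.09 λ).
Solving: λ (I_D1 V_DS2 − I_D2 V_DS1) = I_D2 − I_D1, so λ = (1.1 − 1.02) / (1.02 × 7.64 − 1.1 × 3.09) = 0.08 / 4.39 = 0.0182 V⁻¹.

λ = 0.0182 V⁻¹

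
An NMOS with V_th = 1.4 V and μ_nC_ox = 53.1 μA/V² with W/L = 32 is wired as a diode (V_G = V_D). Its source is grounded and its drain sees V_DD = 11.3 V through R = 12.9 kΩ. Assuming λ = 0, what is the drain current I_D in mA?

I_D = 0.697 mA

With gate tied to drain, V_GS = V_DS ≥ V_GS − V_th, so the device is in saturation.
k_n = μ_nC_ox · (W/L) = 1.699 mA/V².
KCL at the drain: ½ k_n (V_GS − V_th)² = (V_DD − V_GS)/R.
Let x = V_GS − 1.4. Then 11 x² + x − 9.9 = 0, giving x = 0.906 V (positive root), so V_GS = 2.31 V.
I_D = (V_DD − V_GS)/R = (11.3 − 2.31) / 12.9 = 0.697 mA.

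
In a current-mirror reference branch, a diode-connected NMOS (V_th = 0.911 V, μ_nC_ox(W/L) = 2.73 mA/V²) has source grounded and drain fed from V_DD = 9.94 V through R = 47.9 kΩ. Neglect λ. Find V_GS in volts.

V_GS = 1.28 V

With gate tied to drain, V_GS = V_DS ≥ V_GS − V_th, so the device is in saturation.
KCL at the drain: ½ k_n (V_GS − V_th)² = (V_DD − V_GS)/R.
Let x = V_GS − 0.911. Then 65.4 x² + x − 9.029 = 0, giving x = 0.364 V (positive root), so V_GS = 1.28 V.
I_D = (V_DD − V_GS)/R = (9.94 − 1.28) / 47.9 = 0.181 mA.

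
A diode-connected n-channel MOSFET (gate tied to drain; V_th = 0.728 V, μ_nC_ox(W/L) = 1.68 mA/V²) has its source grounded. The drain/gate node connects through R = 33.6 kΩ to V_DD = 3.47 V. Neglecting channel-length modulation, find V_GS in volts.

V_GS = 1.02 V

With gate tied to drain, V_GS = V_DS ≥ V_GS − V_th, so the device is in saturation.
KCL at the drain: ½ k_n (V_GS − V_th)² = (V_DD − V_GS)/R.
Let x = V_GS − 0.728. Then 28.2 x² + x − 2.742 = 0, giving x = 0.294 V (positive root), so V_GS = 1.02 V.
I_D = (V_DD − V_GS)/R = (3.47 − 1.02) / 33.6 = 0.0728 mA.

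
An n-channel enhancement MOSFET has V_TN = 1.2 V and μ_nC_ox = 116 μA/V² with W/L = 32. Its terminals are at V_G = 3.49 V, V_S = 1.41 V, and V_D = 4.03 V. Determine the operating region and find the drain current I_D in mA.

V_GS = V_G − V_S = 3.49 − 1.41 = 2.08 V; V_DS = V_D − V_S = 4.03 − 1.41 = 2.62 V.
k_n = μ_nC_ox · (W/L) = 3.712 mA/V².
V_ov = V_GS − V_TN = 2.08 − 1.2 = 0.88 V.
Since V_DS = 2.62 V ≥ V_ov = 0.88 V, the device is in saturation.
I_D = ½ k_n V_ov² = 0.5 × 3.712 × 0.88² = 1.44 mA.

Saturation; I_D = 1.44 mA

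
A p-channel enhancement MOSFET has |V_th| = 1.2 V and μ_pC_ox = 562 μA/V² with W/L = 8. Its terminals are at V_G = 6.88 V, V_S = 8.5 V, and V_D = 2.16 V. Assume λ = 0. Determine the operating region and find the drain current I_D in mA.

V_SG = V_S − V_G = 8.5 − 6.88 = 1.62 V; V_SD = V_S − V_D = 8.5 − 2.16 = 6.34 V.
k_p = μ_pC_ox · (W/L) = 4.496 mA/V².
V_ov = V_SG − |V_th| = 1.62 − 1.2 = 0.42 V.
Since V_SD = 6.34 V ≥ V_ov = 0.42 V, the device is in saturation.
I_D = ½ k_p V_ov² = 0.5 × 4.496 × 0.42² = 0.397 mA.

Saturation; I_D = 0.397 mA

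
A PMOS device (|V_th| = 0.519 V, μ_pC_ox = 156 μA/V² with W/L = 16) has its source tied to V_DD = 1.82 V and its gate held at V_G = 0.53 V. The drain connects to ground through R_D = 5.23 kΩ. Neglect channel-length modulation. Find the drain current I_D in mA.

V_SG = V_DD − V_G = 1.82 − 0.53 = 1.29 V, so V_ov = 1.29 − 0.519 = 0.771 V.
k_p = μ_pC_ox · (W/L) = 2.496 mA/V².
Assume saturation: I_D = ½ k_p V_ov² = 0.5 × 2.496 × 0.771² = 0.742 mA, giving V_SD = V_DD − I_D R_D = 1.82 − 0.742 × 5.23 = -2.06 V.
But -2.06 V < V_ov = 0.771 V, so the device is actually in triode.
In triode I_D = k_p[V_ov V_SD − ½ V_SD²] and I_D = (V_DD − V_SD)/R_D. Equating: 6.53 V_SD² − 11.06 V_SD + 1.82 = 0, giving V_SD = 0.185 V (the root below V_ov).
I_D = (1.82 − 0.185) / 5.23 = 0.313 mA.

I_D = 0.313 mA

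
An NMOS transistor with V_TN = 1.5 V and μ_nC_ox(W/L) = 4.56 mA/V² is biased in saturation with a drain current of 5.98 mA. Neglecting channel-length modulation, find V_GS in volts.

In saturation I_D = ½ k_n (V_GS − V_TN)², so V_GS − V_TN = √(2 I_D / k_n) = √(2 × 5.98 / 4.56) = 1.62 V.
V_GS = 1.5 + 1.62 = 3.12 V.

V_GS = 3.12 V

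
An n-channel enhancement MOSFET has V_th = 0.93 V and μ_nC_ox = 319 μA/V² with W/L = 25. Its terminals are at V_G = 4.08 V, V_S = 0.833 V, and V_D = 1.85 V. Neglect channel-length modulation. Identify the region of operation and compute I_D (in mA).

V_GS = V_G − V_S = 4.08 − 0.833 = 3.25 V; V_DS = V_D − V_S = 1.85 − 0.833 = 1.02 V.
k_n = μ_nC_ox · (W/L) = 7.975 mA/V².
V_ov = V_GS − V_th = 3.25 − 0.93 = 2.32 V.
Since V_DS = 1.02 V < V_ov = 2.32 V, the device is in the triode region.
I_D = k_n [V_ov · V_DS − ½ V_DS²] = 7.975 × [2.32 × 1.02 − 0.5 × 1.02²] = 14.7 mA.

Triode; I_D = 14.7 mA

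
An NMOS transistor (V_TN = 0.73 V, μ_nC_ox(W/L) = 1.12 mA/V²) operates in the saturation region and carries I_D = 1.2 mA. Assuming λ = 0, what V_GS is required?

In saturation I_D = ½ k_n (V_GS − V_TN)², so V_GS − V_TN = √(2 I_D / k_n) = √(2 × 1.2 / 1.12) = 1.46 V.
V_GS = 0.73 + 1.46 = 2.19 V.

V_GS = 2.19 V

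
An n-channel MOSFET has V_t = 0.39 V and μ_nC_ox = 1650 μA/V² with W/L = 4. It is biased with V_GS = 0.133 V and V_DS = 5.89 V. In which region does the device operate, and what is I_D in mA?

Cutoff; I_D = 0 mA

V_GS = 0.133 V < V_t = 0.39 V, so the transistor is in cutoff.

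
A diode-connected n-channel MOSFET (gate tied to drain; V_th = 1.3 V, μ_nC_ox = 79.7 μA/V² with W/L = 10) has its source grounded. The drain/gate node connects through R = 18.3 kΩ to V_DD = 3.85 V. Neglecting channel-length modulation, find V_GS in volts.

V_GS = 1.83 V

With gate tied to drain, V_GS = V_DS ≥ V_GS − V_th, so the device is in saturation.
k_n = μ_nC_ox · (W/L) = 0.797 mA/V².
KCL at the drain: ½ k_n (V_GS − V_th)² = (V_DD − V_GS)/R.
Let x = V_GS − 1.3. Then 7.29 x² + x − 2.55 = 0, giving x = 0.527 V (positive root), so V_GS = 1.83 V.
I_D = (V_DD − V_GS)/R = (3.85 − 1.83) / 18.3 = 0.111 mA.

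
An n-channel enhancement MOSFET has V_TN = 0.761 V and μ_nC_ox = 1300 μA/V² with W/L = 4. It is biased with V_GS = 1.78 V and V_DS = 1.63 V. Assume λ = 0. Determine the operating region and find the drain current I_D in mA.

k_n = μ_nC_ox · (W/L) = 5.2 mA/V².
V_ov = V_GS − V_TN = 1.78 − 0.761 = 1.02 V.
Since V_DS = 1.63 V ≥ V_ov = 1.02 V, the device is in saturation.
I_D = ½ k_n V_ov² = 0.5 × 5.2 × 1.02² = 2.7 mA.

Saturation; I_D = 2.70 mA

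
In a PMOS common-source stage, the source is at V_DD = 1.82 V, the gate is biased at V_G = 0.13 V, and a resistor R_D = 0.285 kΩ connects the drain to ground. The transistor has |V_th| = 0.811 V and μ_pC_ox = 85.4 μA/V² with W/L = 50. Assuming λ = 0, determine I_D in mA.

I_D = 1.65 mA

V_SG = V_DD − V_G = 1.82 − 0.13 = 1.69 V, so V_ov = 1.69 − 0.811 = 0.879 V.
k_p = μ_pC_ox · (W/L) = 4.27 mA/V².
Assume saturation: I_D = ½ k_p V_ov² = 0.5 × 4.27 × 0.879² = 1.65 mA, giving V_SD = V_DD − I_D R_D = 1.82 − 1.65 × 0.285 = 1.35 V.
V_SD = 1.35 V ≥ V_ov = 0.879 V, confirming saturation.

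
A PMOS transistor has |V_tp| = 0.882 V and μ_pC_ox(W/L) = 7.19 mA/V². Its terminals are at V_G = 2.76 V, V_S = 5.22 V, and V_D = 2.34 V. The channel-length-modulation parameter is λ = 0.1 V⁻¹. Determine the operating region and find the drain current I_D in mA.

V_SG = V_S − V_G = 5.22 − 2.76 = 2.46 V; V_SD = V_S − V_D = 5.22 − 2.34 = 2.88 V.
V_ov = V_SG − |V_tp| = 2.46 − 0.882 = 1.58 V.
Since V_SD = 2.88 V ≥ V_ov = 1.58 V, the device is in saturation.
I_D = ½ k_p V_ov² (1 + λ V_SD) = 0.5 × 7.19 × 1.58² × (1 + 0.1 × 2.88) = 11.5 mA.

Saturation; I_D = 11.5 mA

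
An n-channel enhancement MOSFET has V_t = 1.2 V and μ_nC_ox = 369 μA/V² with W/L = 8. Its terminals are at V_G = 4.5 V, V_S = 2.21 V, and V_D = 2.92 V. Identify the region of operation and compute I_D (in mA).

V_GS = V_G − V_S = 4.5 − 2.21 = 2.29 V; V_DS = V_D − V_S = 2.92 − 2.21 = 0.71 V.
k_n = μ_nC_ox · (W/L) = 2.952 mA/V².
V_ov = V_GS − V_t = 2.29 − 1.2 = 1.09 V.
Since V_DS = 0.71 V < V_ov = 1.09 V, the device is in the triode region.
I_D = k_n [V_ov · V_DS − ½ V_DS²] = 2.952 × [1.09 × 0.71 − 0.5 × 0.71²] = 1.54 mA.

Triode; I_D = 1.54 mA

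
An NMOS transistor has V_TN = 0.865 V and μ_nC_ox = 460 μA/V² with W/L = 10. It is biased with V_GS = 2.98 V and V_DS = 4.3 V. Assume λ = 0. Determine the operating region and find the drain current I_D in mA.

k_n = μ_nC_ox · (W/L) = 4.6 mA/V².
V_ov = V_GS − V_TN = 2.98 − 0.865 = 2.12 V.
Since V_DS = 4.3 V ≥ V_ov = 2.12 V, the device is in saturation.
I_D = ½ k_n V_ov² = 0.5 × 4.6 × 2.12² = 10.3 mA.

Saturation; I_D = 10.3 mA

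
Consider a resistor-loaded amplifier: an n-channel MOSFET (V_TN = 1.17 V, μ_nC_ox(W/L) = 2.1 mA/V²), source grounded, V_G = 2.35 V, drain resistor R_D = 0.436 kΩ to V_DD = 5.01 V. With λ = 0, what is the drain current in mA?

V_GS = V_G = 2.35 V, so V_ov = 2.35 − 1.17 = 1.18 V.
Assume saturation: I_D = ½ k_n V_ov² = 0.5 × 2.1 × 1.18² = 1.46 mA, giving V_DS = V_DD − I_D R_D = 5.01 − 1.46 × 0.436 = 4.37 V.
V_DS = 4.37 V ≥ V_ov = 1.18 V, confirming saturation.

I_D = 1.46 mA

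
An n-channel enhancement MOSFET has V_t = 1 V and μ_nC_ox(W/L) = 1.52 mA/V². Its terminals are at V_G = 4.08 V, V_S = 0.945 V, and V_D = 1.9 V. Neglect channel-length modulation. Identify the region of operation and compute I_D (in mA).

V_GS = V_G − V_S = 4.08 − 0.945 = 3.14 V; V_DS = V_D − V_S = 1.9 − 0.945 = 0.955 V.
V_ov = V_GS − V_t = 3.14 − 1 = 2.14 V.
Since V_DS = 0.955 V < V_ov = 2.14 V, the device is in the triode region.
I_D = k_n [V_ov · V_DS − ½ V_DS²] = 1.52 × [2.14 × 0.955 − 0.5 × 0.955²] = 2.41 mA.

Triode; I_D = 2.41 mA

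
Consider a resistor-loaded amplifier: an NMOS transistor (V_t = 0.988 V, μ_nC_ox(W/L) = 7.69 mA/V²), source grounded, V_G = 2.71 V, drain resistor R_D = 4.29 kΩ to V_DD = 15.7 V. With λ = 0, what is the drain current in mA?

V_GS = V_G = 2.71 V, so V_ov = 2.71 − 0.988 = 1.72 V.
Assume saturation: I_D = ½ k_n V_ov² = 0.5 × 7.69 × 1.72² = 11.4 mA, giving V_DS = V_DD − I_D R_D = 15.7 − 11.4 × 4.29 = -33.2 V.
But -33.2 V < V_ov = 1.72 V, so the device is actually in triode.
In triode I_D = k_n[V_ov V_DS − ½ V_DS²] and I_D = (V_DD − V_DS)/R_D. Equating: 16.5 V_DS² − 57.81 V_DS + 15.7 = 0, giving V_DS = 0.297 V (the root below V_ov).
I_D = (15.7 − 0.297) / 4.29 = 3.59 mA.

I_D = 3.59 mA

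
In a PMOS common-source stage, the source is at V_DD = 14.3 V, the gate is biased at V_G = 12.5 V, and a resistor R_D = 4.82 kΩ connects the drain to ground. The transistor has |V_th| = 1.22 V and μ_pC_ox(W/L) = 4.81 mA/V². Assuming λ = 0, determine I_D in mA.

V_SG = V_DD − V_G = 14.3 − 12.5 = 1.8 V, so V_ov = 1.8 − 1.22 = 0.58 V.
Assume saturation: I_D = ½ k_p V_ov² = 0.5 × 4.81 × 0.58² = 0.809 mA, giving V_SD = V_DD − I_D R_D = 14.3 − 0.809 × 4.82 = 10.4 V.
V_SD = 10.4 V ≥ V_ov = 0.58 V, confirming saturation.

I_D = 0.809 mA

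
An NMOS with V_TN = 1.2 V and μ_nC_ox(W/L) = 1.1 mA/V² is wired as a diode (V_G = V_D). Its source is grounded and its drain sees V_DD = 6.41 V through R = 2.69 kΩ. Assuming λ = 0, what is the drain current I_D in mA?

With gate tied to drain, V_GS = V_DS ≥ V_GS − V_TN, so the device is in saturation.
KCL at the drain: ½ k_n (V_GS − V_TN)² = (V_DD − V_GS)/R.
Let x = V_GS − 1.2. Then 1.48 x² + x − 5.21 = 0, giving x = 1.57 V (positive root), so V_GS = 2.77 V.
I_D = (V_DD − V_GS)/R = (6.41 − 2.77) / 2.69 = 1.35 mA.

I_D = 1.35 mA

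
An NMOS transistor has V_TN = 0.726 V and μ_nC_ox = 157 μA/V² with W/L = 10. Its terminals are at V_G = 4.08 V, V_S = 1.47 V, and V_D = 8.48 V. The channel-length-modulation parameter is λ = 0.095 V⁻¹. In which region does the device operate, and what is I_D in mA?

Saturation; I_D = 4.64 mA

V_GS = V_G − V_S = 4.08 − 1.47 = 2.61 V; V_DS = V_D − V_S = 8.48 − 1.47 = 7.01 V.
k_n = μ_nC_ox · (W/L) = 1.57 mA/V².
V_ov = V_GS − V_TN = 2.61 − 0.726 = 1.88 V.
Since V_DS = 7.01 V ≥ V_ov = 1.88 V, the device is in saturation.
I_D = ½ k_n V_ov² (1 + λ V_DS) = 0.5 × 1.57 × 1.88² × (1 + 0.095 × 7.01) = 4.64 mA.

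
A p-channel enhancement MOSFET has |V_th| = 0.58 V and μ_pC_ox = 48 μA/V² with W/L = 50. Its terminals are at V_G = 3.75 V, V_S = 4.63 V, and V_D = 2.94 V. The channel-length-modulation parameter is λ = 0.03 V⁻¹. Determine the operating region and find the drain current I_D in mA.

V_SG = V_S − V_G = 4.63 − 3.75 = 0.88 V; V_SD = V_S − V_D = 4.63 − 2.94 = 1.69 V.
k_p = μ_pC_ox · (W/L) = 2.4 mA/V².
V_ov = V_SG − |V_th| = 0.88 − 0.58 = 0.3 V.
Since V_SD = 1.69 V ≥ V_ov = 0.3 V, the device is in saturation.
I_D = ½ k_p V_ov² (1 + λ V_SD) = 0.5 × 2.4 × 0.3² × (1 + 0.03 × 1.69) = 0.113 mA.

Saturation; I_D = 0.113 mA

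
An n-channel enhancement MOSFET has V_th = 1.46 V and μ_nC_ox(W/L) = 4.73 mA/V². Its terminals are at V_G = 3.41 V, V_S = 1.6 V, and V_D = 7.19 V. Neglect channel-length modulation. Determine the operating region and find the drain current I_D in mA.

Saturation; I_D = 0.290 mA

V_GS = V_G − V_S = 3.41 − 1.6 = 1.81 V; V_DS = V_D − V_S = 7.19 − 1.6 = 5.59 V.
V_ov = V_GS − V_th = 1.81 − 1.46 = 0.35 V.
Since V_DS = 5.59 V ≥ V_ov = 0.35 V, the device is in saturation.
I_D = ½ k_n V_ov² = 0.5 × 4.73 × 0.35² = 0.29 mA.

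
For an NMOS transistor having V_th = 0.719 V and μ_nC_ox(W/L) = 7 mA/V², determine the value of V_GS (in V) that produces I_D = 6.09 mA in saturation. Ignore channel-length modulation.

In saturation I_D = ½ k_n (V_GS − V_th)², so V_GS − V_th = √(2 I_D / k_n) = √(2 × 6.09 / 7) = 1.32 V.
V_GS = 0.719 + 1.32 = 2.04 V.

V_GS = 2.04 V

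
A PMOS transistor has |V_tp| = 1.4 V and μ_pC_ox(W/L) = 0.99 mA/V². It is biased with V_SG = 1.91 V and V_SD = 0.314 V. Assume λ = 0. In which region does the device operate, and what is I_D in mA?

V_ov = V_SG − |V_tp| = 1.91 − 1.4 = 0.51 V.
Since V_SD = 0.314 V < V_ov = 0.51 V, the device is in the triode region.
I_D = k_p [V_ov · V_SD − ½ V_SD²] = 0.99 × [0.51 × 0.314 − 0.5 × 0.314²] = 0.11 mA.

Triode; I_D = 0.110 mA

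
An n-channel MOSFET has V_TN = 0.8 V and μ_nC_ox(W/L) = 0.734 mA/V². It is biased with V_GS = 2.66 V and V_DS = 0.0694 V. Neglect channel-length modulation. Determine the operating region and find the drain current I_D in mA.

Triode; I_D = 0.0930 mA

V_ov = V_GS − V_TN = 2.66 − 0.8 = 1.86 V.
Since V_DS = 0.0694 V < V_ov = 1.86 V, the device is in the triode region.
I_D = k_n [V_ov · V_DS − ½ V_DS²] = 0.734 × [1.86 × 0.0694 − 0.5 × 0.0694²] = 0.093 mA.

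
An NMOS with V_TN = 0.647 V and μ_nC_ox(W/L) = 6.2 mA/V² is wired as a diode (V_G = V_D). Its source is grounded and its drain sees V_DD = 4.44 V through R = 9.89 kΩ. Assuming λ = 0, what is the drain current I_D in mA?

I_D = 0.350 mA

With gate tied to drain, V_GS = V_DS ≥ V_GS − V_TN, so the device is in saturation.
KCL at the drain: ½ k_n (V_GS − V_TN)² = (V_DD − V_GS)/R.
Let x = V_GS − 0.647. Then 30.7 x² + x − 3.793 = 0, giving x = 0.336 V (positive root), so V_GS = 0.983 V.
I_D = (V_DD − V_GS)/R = (4.44 − 0.983) / 9.89 = 0.35 mA.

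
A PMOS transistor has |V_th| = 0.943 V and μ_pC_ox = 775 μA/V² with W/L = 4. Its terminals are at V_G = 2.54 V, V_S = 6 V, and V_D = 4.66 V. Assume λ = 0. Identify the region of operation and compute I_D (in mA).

Triode; I_D = 7.67 mA

V_SG = V_S − V_G = 6 − 2.54 = 3.46 V; V_SD = V_S − V_D = 6 − 4.66 = 1.34 V.
k_p = μ_pC_ox · (W/L) = 3.1 mA/V².
V_ov = V_SG − |V_th| = 3.46 − 0.943 = 2.52 V.
Since V_SD = 1.34 V < V_ov = 2.52 V, the device is in the triode region.
I_D = k_p [V_ov · V_SD − ½ V_SD²] = 3.1 × [2.52 × 1.34 − 0.5 × 1.34²] = 7.67 mA.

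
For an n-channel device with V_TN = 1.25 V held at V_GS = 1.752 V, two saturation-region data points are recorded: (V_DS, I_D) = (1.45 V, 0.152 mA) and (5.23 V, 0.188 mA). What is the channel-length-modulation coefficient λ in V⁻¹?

With V_GS fixed, I_D ∝ (1 + λ V_DS) in saturation, so I_D2/I_D1 = (1 + λ V_DS2)/(1 + λ V_DS1).
0.188/0.152 = 1.237 = (1 + 5.23 λ)/(1 + 1.45 λ).
Solving: λ (I_D1 V_DS2 − I_D2 V_DS1) = I_D2 − I_D1, so λ = (0.188 − 0.152) / (0.152 × 5.23 − 0.188 × 1.45) = 0.036 / 0.522 = 0.0689 V⁻¹.

λ = 0.0689 V⁻¹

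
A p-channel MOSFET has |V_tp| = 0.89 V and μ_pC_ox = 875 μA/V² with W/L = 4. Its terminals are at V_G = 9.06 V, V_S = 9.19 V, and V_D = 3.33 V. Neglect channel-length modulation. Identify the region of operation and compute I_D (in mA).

Cutoff; I_D = 0 mA

V_SG = V_S − V_G = 9.19 − 9.06 = 0.13 V; V_SD = V_S − V_D = 9.19 − 3.33 = 5.86 V.
V_SG = 0.13 V < |V_tp| = 0.89 V, so the transistor is in cutoff.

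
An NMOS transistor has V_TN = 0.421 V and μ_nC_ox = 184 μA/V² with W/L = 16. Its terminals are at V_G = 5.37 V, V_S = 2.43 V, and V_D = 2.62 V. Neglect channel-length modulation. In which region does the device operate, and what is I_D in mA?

Triode; I_D = 1.36 mA

V_GS = V_G − V_S = 5.37 − 2.43 = 2.94 V; V_DS = V_D − V_S = 2.62 − 2.43 = 0.19 V.
k_n = μ_nC_ox · (W/L) = 2.944 mA/V².
V_ov = V_GS − V_TN = 2.94 − 0.421 = 2.52 V.
Since V_DS = 0.19 V < V_ov = 2.52 V, the device is in the triode region.
I_D = k_n [V_ov · V_DS − ½ V_DS²] = 2.944 × [2.52 × 0.19 − 0.5 × 0.19²] = 1.36 mA.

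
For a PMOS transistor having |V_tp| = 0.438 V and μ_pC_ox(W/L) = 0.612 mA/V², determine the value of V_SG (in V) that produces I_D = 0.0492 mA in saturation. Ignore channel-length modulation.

V_SG = 0.839 V

In saturation I_D = ½ k_p (V_SG − |V_tp|)², so V_SG − |V_tp| = √(2 I_D / k_p) = √(2 × 0.0492 / 0.612) = 0.401 V.
V_SG = 0.438 + 0.401 = 0.839 V.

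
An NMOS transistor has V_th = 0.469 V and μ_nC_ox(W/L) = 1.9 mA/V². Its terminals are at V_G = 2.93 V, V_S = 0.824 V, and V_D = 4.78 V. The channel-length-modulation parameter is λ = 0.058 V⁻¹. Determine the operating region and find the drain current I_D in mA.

Saturation; I_D = 3.13 mA

V_GS = V_G − V_S = 2.93 − 0.824 = 2.11 V; V_DS = V_D − V_S = 4.78 − 0.824 = 3.96 V.
V_ov = V_GS − V_th = 2.11 − 0.469 = 1.64 V.
Since V_DS = 3.96 V ≥ V_ov = 1.64 V, the device is in saturation.
I_D = ½ k_n V_ov² (1 + λ V_DS) = 0.5 × 1.9 × 1.64² × (1 + 0.058 × 3.96) = 3.13 mA.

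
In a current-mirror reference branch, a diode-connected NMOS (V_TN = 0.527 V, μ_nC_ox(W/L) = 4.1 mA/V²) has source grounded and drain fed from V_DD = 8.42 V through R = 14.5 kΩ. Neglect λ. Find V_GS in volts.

V_GS = 1.03 V

With gate tied to drain, V_GS = V_DS ≥ V_GS − V_TN, so the device is in saturation.
KCL at the drain: ½ k_n (V_GS − V_TN)² = (V_DD − V_GS)/R.
Let x = V_GS − 0.527. Then 29.7 x² + x − 7.893 = 0, giving x = 0.499 V (positive root), so V_GS = 1.03 V.
I_D = (V_DD − V_GS)/R = (8.42 − 1.03) / 14.5 = 0.51 mA.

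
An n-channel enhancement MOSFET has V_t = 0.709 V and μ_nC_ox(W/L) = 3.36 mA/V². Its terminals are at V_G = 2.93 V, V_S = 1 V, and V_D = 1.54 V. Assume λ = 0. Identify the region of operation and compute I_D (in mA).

Triode; I_D = 1.73 mA

V_GS = V_G − V_S = 2.93 − 1 = 1.93 V; V_DS = V_D − V_S = 1.54 − 1 = 0.54 V.
V_ov = V_GS − V_t = 1.93 − 0.709 = 1.22 V.
Since V_DS = 0.54 V < V_ov = 1.22 V, the device is in the triode region.
I_D = k_n [V_ov · V_DS − ½ V_DS²] = 3.36 × [1.22 × 0.54 − 0.5 × 0.54²] = 1.73 mA.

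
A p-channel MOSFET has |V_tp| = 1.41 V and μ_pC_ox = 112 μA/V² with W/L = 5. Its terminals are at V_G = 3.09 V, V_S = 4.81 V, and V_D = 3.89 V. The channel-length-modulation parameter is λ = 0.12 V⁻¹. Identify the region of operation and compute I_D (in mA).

Saturation; I_D = 0.0299 mA

V_SG = V_S − V_G = 4.81 − 3.09 = 1.72 V; V_SD = V_S − V_D = 4.81 − 3.89 = 0.92 V.
k_p = μ_pC_ox · (W/L) = 0.56 mA/V².
V_ov = V_SG − |V_tp| = 1.72 − 1.41 = 0.31 V.
Since V_SD = 0.92 V ≥ V_ov = 0.31 V, the device is in saturation.
I_D = ½ k_p V_ov² (1 + λ V_SD) = 0.5 × 0.56 × 0.31² × (1 + 0.12 × 0.92) = 0.0299 mA.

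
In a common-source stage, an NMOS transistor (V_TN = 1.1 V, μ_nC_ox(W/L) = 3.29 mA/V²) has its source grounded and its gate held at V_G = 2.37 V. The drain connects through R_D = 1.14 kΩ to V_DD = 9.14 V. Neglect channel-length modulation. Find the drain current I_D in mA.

I_D = 2.65 mA

V_GS = V_G = 2.37 V, so V_ov = 2.37 − 1.1 = 1.27 V.
Assume saturation: I_D = ½ k_n V_ov² = 0.5 × 3.29 × 1.27² = 2.65 mA, giving V_DS = V_DD − I_D R_D = 9.14 − 2.65 × 1.14 = 6.12 V.
V_DS = 6.12 V ≥ V_ov = 1.27 V, confirming saturation.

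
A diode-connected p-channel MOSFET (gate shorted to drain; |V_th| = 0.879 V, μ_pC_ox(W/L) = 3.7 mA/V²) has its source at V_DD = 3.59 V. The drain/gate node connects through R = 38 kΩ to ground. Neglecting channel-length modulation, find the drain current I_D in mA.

I_D = 0.0664 mA

With gate tied to drain, V_SG = V_SD ≥ V_SG − |V_th|, so the device is in saturation.
KCL at the drain: ½ k_p (V_SG − |V_th|)² = (V_DD − V_SG)/R.
Let x = V_SG − 0.879. Then 70.3 x² + x − 2.711 = 0, giving x = 0.189 V (positive root), so V_SG = 1.07 V.
I_D = (V_DD − V_SG)/R = (3.59 − 1.07) / 38 = 0.0664 mA.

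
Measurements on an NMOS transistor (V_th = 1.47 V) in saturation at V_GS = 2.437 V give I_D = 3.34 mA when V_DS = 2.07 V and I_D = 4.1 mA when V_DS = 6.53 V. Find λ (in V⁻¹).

λ = 0.0570 V⁻¹

With V_GS fixed, I_D ∝ (1 + λ V_DS) in saturation, so I_D2/I_D1 = (1 + λ V_DS2)/(1 + λ V_DS1).
4.1/3.34 = 1.228 = (1 + 6.53 λ)/(1 + 2.07 λ).
Solving: λ (I_D1 V_DS2 − I_D2 V_DS1) = I_D2 − I_D1, so λ = (4.1 − 3.34) / (3.34 × 6.53 − 4.1 × 2.07) = 0.76 / 13.3 = 0.057 V⁻¹.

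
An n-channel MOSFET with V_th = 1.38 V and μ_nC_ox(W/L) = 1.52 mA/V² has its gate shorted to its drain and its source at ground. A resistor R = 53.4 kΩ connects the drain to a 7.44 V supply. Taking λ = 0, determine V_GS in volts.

V_GS = 1.75 V

With gate tied to drain, V_GS = V_DS ≥ V_GS − V_th, so the device is in saturation.
KCL at the drain: ½ k_n (V_GS − V_th)² = (V_DD − V_GS)/R.
Let x = V_GS − 1.38. Then 40.6 x² + x − 6.06 = 0, giving x = 0.374 V (positive root), so V_GS = 1.75 V.
I_D = (V_DD − V_GS)/R = (7.44 − 1.75) / 53.4 = 0.106 mA.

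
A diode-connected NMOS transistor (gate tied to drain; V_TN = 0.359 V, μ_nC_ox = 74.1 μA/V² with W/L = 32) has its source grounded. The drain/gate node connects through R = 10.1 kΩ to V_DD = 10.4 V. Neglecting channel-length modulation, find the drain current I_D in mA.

With gate tied to drain, V_GS = V_DS ≥ V_GS − V_TN, so the device is in saturation.
k_n = μ_nC_ox · (W/L) = 2.371 mA/V².
KCL at the drain: ½ k_n (V_GS − V_TN)² = (V_DD − V_GS)/R.
Let x = V_GS − 0.359. Then 12 x² + x − 10.04 = 0, giving x = 0.875 V (positive root), so V_GS = 1.23 V.
I_D = (V_DD − V_GS)/R = (10.4 − 1.23) / 10.1 = 0.908 mA.

I_D = 0.908 mA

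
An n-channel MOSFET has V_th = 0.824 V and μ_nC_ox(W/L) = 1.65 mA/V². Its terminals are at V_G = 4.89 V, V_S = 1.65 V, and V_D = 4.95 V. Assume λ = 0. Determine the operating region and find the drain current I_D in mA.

Saturation; I_D = 4.82 mA

V_GS = V_G − V_S = 4.89 − 1.65 = 3.24 V; V_DS = V_D − V_S = 4.95 − 1.65 = 3.3 V.
V_ov = V_GS − V_th = 3.24 − 0.824 = 2.42 V.
Since V_DS = 3.3 V ≥ V_ov = 2.42 V, the device is in saturation.
I_D = ½ k_n V_ov² = 0.5 × 1.65 × 2.42² = 4.82 mA.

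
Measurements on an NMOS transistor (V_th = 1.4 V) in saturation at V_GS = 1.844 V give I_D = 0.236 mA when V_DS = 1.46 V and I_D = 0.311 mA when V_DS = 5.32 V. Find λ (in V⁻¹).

λ = 0.0936 V⁻¹

With V_GS fixed, I_D ∝ (1 + λ V_DS) in saturation, so I_D2/I_D1 = (1 + λ V_DS2)/(1 + λ V_DS1).
0.311/0.236 = 1.318 = (1 + 5.32 λ)/(1 + 1.46 λ).
Solving: λ (I_D1 V_DS2 − I_D2 V_DS1) = I_D2 − I_D1, so λ = (0.311 − 0.236) / (0.236 × 5.32 − 0.311 × 1.46) = 0.075 / 0.801 = 0.0936 V⁻¹.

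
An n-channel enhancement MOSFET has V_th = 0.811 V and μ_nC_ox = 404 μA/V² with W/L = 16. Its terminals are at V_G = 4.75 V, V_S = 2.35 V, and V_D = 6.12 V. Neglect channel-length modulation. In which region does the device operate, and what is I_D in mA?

V_GS = V_G − V_S = 4.75 − 2.35 = 2.4 V; V_DS = V_D − V_S = 6.12 − 2.35 = 3.77 V.
k_n = μ_nC_ox · (W/L) = 6.464 mA/V².
V_ov = V_GS − V_th = 2.4 − 0.811 = 1.59 V.
Since V_DS = 3.77 V ≥ V_ov = 1.59 V, the device is in saturation.
I_D = ½ k_n V_ov² = 0.5 × 6.464 × 1.59² = 8.16 mA.

Saturation; I_D = 8.16 mA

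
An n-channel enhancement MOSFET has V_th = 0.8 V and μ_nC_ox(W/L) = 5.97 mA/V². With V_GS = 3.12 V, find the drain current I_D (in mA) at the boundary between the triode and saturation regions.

At the boundary V_DS = V_ov = V_GS − V_th = 3.12 − 0.8 = 2.32 V.
I_D = ½ k_n V_ov² = 0.5 × 5.97 × 2.32² = 16.1 mA.

I_D = 16.1 mA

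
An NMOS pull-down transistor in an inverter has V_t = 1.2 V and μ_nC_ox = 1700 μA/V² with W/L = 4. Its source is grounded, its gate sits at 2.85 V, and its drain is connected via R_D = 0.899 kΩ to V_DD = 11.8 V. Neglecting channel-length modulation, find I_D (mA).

I_D = 9.26 mA

V_GS = V_G = 2.85 V, so V_ov = 2.85 − 1.2 = 1.65 V.
k_n = μ_nC_ox · (W/L) = 6.8 mA/V².
Assume saturation: I_D = ½ k_n V_ov² = 0.5 × 6.8 × 1.65² = 9.26 mA, giving V_DS = V_DD − I_D R_D = 11.8 − 9.26 × 0.899 = 3.48 V.
V_DS = 3.48 V ≥ V_ov = 1.65 V, confirming saturation.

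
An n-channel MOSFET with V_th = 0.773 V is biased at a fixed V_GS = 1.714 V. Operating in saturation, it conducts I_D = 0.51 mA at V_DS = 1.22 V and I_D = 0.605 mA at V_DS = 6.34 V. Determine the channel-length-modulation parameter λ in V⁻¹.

With V_GS fixed, I_D ∝ (1 + λ V_DS) in saturation, so I_D2/I_D1 = (1 + λ V_DS2)/(1 + λ V_DS1).
0.605/0.51 = 1.186 = (1 + 6.34 λ)/(1 + 1.22 λ).
Solving: λ (I_D1 V_DS2 − I_D2 V_DS1) = I_D2 − I_D1, so λ = (0.605 − 0.51) / (0.51 × 6.34 − 0.605 × 1.22) = 0.095 / 2.5 = 0.0381 V⁻¹.

λ = 0.0381 V⁻¹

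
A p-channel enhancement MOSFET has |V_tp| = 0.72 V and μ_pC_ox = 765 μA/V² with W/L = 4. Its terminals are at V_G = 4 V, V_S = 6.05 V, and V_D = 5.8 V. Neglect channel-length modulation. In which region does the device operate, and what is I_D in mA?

Triode; I_D = 0.922 mA

V_SG = V_S − V_G = 6.05 − 4 = 2.05 V; V_SD = V_S − V_D = 6.05 − 5.8 = 0.25 V.
k_p = μ_pC_ox · (W/L) = 3.06 mA/V².
V_ov = V_SG − |V_tp| = 2.05 − 0.72 = 1.33 V.
Since V_SD = 0.25 V < V_ov = 1.33 V, the device is in the triode region.
I_D = k_p [V_ov · V_SD − ½ V_SD²] = 3.06 × [1.33 × 0.25 − 0.5 × 0.25²] = 0.922 mA.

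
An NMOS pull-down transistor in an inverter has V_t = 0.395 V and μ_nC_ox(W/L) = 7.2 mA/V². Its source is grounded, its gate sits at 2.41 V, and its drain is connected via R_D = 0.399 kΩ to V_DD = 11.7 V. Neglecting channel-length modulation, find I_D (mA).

V_GS = V_G = 2.41 V, so V_ov = 2.41 − 0.395 = 2.02 V.
Assume saturation: I_D = ½ k_n V_ov² = 0.5 × 7.2 × 2.02² = 14.6 mA, giving V_DS = V_DD − I_D R_D = 11.7 − 14.6 × 0.399 = 5.87 V.
V_DS = 5.87 V ≥ V_ov = 2.02 V, confirming saturation.

I_D = 14.6 mA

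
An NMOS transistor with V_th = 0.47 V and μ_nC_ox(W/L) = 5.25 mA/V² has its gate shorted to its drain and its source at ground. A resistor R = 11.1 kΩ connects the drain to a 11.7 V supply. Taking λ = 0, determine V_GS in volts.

With gate tied to drain, V_GS = V_DS ≥ V_GS − V_th, so the device is in saturation.
KCL at the drain: ½ k_n (V_GS − V_th)² = (V_DD − V_GS)/R.
Let x = V_GS − 0.47. Then 29.1 x² + x − 11.23 = 0, giving x = 0.604 V (positive root), so V_GS = 1.07 V.
I_D = (V_DD − V_GS)/R = (11.7 − 1.07) / 11.1 = 0.957 mA.

V_GS = 1.07 V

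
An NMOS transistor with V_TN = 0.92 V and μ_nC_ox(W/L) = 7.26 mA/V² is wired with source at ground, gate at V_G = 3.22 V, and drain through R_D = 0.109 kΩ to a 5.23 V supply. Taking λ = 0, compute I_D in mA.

I_D = 19.2 mA

V_GS = V_G = 3.22 V, so V_ov = 3.22 − 0.92 = 2.3 V.
Assume saturation: I_D = ½ k_n V_ov² = 0.5 × 7.26 × 2.3² = 19.2 mA, giving V_DS = V_DD − I_D R_D = 5.23 − 19.2 × 0.109 = 3.14 V.
V_DS = 3.14 V ≥ V_ov = 2.3 V, confirming saturation.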